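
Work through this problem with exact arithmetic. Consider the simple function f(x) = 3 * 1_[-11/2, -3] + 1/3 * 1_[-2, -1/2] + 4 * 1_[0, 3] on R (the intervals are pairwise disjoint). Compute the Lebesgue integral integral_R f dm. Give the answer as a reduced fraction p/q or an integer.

For a simple function f = sum_i c_i * 1_{A_i} with disjoint A_i,
  integral f dm = sum_i c_i * m(A_i).
Lengths of the A_i:
  m(A_1) = -3 - (-11/2) = 5/2.
  m(A_2) = -1/2 - (-2) = 3/2.
  m(A_3) = 3 - 0 = 3.
Contributions c_i * m(A_i):
  (3) * (5/2) = 15/2.
  (1/3) * (3/2) = 1/2.
  (4) * (3) = 12.
Total: 15/2 + 1/2 + 12 = 20.

20


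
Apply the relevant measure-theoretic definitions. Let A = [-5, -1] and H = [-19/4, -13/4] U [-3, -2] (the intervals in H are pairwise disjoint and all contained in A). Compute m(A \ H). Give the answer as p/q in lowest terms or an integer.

The ambient interval has length m(A) = -1 - (-5) = 4.
Since the holes are disjoint and sit inside A, by finite additivity
  m(H) = sum_i (b_i - a_i), and m(A \ H) = m(A) - m(H).
Computing the hole measures:
  m(H_1) = -13/4 - (-19/4) = 3/2.
  m(H_2) = -2 - (-3) = 1.
Summed: m(H) = 3/2 + 1 = 5/2.
So m(A \ H) = 4 - 5/2 = 3/2.

3/2


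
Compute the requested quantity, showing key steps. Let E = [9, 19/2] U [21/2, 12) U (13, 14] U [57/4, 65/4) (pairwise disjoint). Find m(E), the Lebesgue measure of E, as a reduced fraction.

For pairwise disjoint intervals, m(union_i I_i) = sum_i m(I_i),
and m is invariant under swapping open/closed endpoints (single points have measure 0).
So m(E) = sum_i (b_i - a_i).
  I_1 has length 19/2 - 9 = 1/2.
  I_2 has length 12 - 21/2 = 3/2.
  I_3 has length 14 - 13 = 1.
  I_4 has length 65/4 - 57/4 = 2.
Summing:
  m(E) = 1/2 + 3/2 + 1 + 2 = 5.

5


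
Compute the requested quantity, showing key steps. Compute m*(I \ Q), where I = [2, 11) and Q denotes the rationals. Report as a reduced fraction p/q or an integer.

The interval I = [2, 11) has m(I) = 11 - 2 = 9 (endpoints are measure-zero, so open/closed/half-open agree). Write I = (I cap Q) u (I \ Q). The rationals in I are countable, so m*(I cap Q) = 0 (cover each rational by intervals whose total length is arbitrarily small). By countable subadditivity m*(I) <= m*(I cap Q) + m*(I \ Q), hence m*(I \ Q) >= m(I) = 9. The reverse inequality m*(I \ Q) <= m*(I) = 9 is trivial since (I \ Q) is a subset of I. Therefore m*(I \ Q) = 9.

9


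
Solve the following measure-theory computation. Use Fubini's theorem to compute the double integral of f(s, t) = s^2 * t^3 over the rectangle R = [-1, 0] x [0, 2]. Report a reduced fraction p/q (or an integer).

f(s, t) is a tensor product of a function of s and a function of t, and both factors are bounded continuous (hence Lebesgue integrable) on the rectangle, so Fubini's theorem applies:
  integral_R f d(m x m) = (integral_a1^b1 s^2 ds) * (integral_a2^b2 t^3 dt).
Inner integral in s: integral_{-1}^{0} s^2 ds = (0^3 - (-1)^3)/3
  = 1/3.
Inner integral in t: integral_{0}^{2} t^3 dt = (2^4 - 0^4)/4
  = 4.
Product: (1/3) * (4) = 4/3.

4/3


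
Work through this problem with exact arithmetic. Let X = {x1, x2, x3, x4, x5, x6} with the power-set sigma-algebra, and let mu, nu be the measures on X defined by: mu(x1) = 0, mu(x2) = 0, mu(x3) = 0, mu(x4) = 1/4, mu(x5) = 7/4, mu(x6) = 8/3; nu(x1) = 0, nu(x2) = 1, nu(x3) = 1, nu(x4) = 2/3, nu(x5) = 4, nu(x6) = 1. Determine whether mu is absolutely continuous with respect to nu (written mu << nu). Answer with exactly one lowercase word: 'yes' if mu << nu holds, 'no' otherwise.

mu << nu means: every nu-null measurable set is also mu-null; equivalently, for every atom x, if nu({x}) = 0 then mu({x}) = 0.
Checking each atom:
  x1: nu = 0, mu = 0 -> consistent with mu << nu.
  x2: nu = 1 > 0 -> no constraint.
  x3: nu = 1 > 0 -> no constraint.
  x4: nu = 2/3 > 0 -> no constraint.
  x5: nu = 4 > 0 -> no constraint.
  x6: nu = 1 > 0 -> no constraint.
No atom violates the condition. Therefore mu << nu.

yes


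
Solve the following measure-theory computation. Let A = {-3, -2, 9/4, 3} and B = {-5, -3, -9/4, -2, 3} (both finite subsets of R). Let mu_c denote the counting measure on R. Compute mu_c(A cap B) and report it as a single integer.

Counting measure on a finite set equals cardinality. mu_c(A cap B) = |A cap B| (elements appearing in both).
Enumerating the elements of A that also lie in B gives 3 element(s).
So mu_c(A cap B) = 3.

3


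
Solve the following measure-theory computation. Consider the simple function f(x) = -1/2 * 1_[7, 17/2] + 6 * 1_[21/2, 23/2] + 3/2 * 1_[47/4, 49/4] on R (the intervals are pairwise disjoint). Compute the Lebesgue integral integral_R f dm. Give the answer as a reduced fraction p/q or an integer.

For a simple function f = sum_i c_i * 1_{A_i} with disjoint A_i,
  integral f dm = sum_i c_i * m(A_i).
Lengths of the A_i:
  m(A_1) = 17/2 - 7 = 3/2.
  m(A_2) = 23/2 - 21/2 = 1.
  m(A_3) = 49/4 - 47/4 = 1/2.
Contributions c_i * m(A_i):
  (-1/2) * (3/2) = -3/4.
  (6) * (1) = 6.
  (3/2) * (1/2) = 3/4.
Total: -3/4 + 6 + 3/4 = 6.

6


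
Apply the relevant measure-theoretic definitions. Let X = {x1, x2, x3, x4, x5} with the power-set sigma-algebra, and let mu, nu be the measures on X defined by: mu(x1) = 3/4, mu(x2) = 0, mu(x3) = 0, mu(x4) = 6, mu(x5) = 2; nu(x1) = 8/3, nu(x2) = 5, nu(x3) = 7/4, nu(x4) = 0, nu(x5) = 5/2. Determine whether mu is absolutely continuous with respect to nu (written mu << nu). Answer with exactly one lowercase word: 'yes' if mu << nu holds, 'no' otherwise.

mu << nu means: every nu-null measurable set is also mu-null; equivalently, for every atom x, if nu({x}) = 0 then mu({x}) = 0.
Checking each atom:
  x1: nu = 8/3 > 0 -> no constraint.
  x2: nu = 5 > 0 -> no constraint.
  x3: nu = 7/4 > 0 -> no constraint.
  x4: nu = 0, mu = 6 > 0 -> violates mu << nu.
  x5: nu = 5/2 > 0 -> no constraint.
The atom(s) x4 violate the condition (nu = 0 but mu > 0). Therefore mu is NOT absolutely continuous w.r.t. nu.

no


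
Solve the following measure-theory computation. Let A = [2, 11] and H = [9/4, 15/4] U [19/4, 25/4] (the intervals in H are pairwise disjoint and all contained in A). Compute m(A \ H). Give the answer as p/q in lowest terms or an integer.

The ambient interval has length m(A) = 11 - 2 = 9.
Since the holes are disjoint and sit inside A, by finite additivity
  m(H) = sum_i (b_i - a_i), and m(A \ H) = m(A) - m(H).
Computing the hole measures:
  m(H_1) = 15/4 - 9/4 = 3/2.
  m(H_2) = 25/4 - 19/4 = 3/2.
Summed: m(H) = 3/2 + 3/2 = 3.
So m(A \ H) = 9 - 3 = 6.

6


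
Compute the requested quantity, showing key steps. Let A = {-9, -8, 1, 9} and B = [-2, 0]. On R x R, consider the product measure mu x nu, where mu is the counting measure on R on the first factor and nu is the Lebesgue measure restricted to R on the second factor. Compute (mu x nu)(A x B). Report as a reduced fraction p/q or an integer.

For a measurable rectangle A x B, the product measure satisfies
  (mu x nu)(A x B) = mu(A) * nu(B).
  mu(A) = 4.
  nu(B) = 2.
  (mu x nu)(A x B) = 4 * 2 = 8.

8


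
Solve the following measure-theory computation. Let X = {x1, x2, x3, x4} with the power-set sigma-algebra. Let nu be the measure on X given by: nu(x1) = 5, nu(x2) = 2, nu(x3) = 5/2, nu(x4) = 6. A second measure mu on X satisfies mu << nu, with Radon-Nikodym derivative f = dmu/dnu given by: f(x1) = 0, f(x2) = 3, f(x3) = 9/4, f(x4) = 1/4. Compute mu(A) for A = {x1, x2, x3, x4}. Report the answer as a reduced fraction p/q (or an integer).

By the defining property of the Radon-Nikodym derivative, for every measurable set A,
  mu(A) = integral_A f dnu.
Since nu is a discrete measure concentrated on the atoms of X, the integral over A reduces to the sum
  mu(A) = sum_{x in A} f(x) * nu({x}).
Computing each term:
  x1: f(x1) * nu(x1) = 0 * 5 = 0.
  x2: f(x2) * nu(x2) = 3 * 2 = 6.
  x3: f(x3) * nu(x3) = 9/4 * 5/2 = 45/8.
  x4: f(x4) * nu(x4) = 1/4 * 6 = 3/2.
Summing: mu(A) = 0 + 6 + 45/8 + 3/2 = 105/8.

105/8


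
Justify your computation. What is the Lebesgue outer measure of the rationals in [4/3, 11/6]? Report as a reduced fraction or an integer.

Q cap [4/3, 11/6] is countable; list its elements as q_1, q_2, ... . Fix eps > 0 and cover the k-th point by an interval of length eps * 2^(-k). The cover has total length eps * sum_{k>=1} 2^(-k) = eps, so by definition of outer measure m*(Q cap [4/3, 11/6]) <= eps. Since eps was arbitrary and m* >= 0, the outer measure is 0.

0


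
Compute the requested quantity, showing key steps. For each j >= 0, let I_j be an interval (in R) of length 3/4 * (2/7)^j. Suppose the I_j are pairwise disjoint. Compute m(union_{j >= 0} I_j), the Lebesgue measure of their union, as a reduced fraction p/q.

By countable additivity of the Lebesgue measure on pairwise disjoint measurable sets,
  m(union_{j >= 0} I_j) = sum_{j >= 0} m(I_j) = sum_{j >= 0} a * r^j,
  with a = 3/4 and r = 2/7.
Since 0 < r = 2/7 < 1, the geometric series converges:
  sum_{j >= 0} a * r^j = a / (1 - r).
  = 3/4 / (1 - 2/7)
  = 3/4 / (5/7)
  = 21/20.

21/20


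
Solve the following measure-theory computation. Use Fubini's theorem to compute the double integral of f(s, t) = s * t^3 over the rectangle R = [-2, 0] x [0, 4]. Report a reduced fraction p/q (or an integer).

f(s, t) is a tensor product of a function of s and a function of t, and both factors are bounded continuous (hence Lebesgue integrable) on the rectangle, so Fubini's theorem applies:
  integral_R f d(m x m) = (integral_a1^b1 s ds) * (integral_a2^b2 t^3 dt).
Inner integral in s: integral_{-2}^{0} s ds = (0^2 - (-2)^2)/2
  = -2.
Inner integral in t: integral_{0}^{4} t^3 dt = (4^4 - 0^4)/4
  = 64.
Product: (-2) * (64) = -128.

-128


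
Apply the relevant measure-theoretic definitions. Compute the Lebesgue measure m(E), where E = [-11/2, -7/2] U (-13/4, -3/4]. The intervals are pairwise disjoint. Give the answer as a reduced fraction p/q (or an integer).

For pairwise disjoint intervals, m(union_i I_i) = sum_i m(I_i),
and m is invariant under swapping open/closed endpoints (single points have measure 0).
So m(E) = sum_i (b_i - a_i).
  I_1 has length -7/2 - (-11/2) = 2.
  I_2 has length -3/4 - (-13/4) = 5/2.
Summing:
  m(E) = 2 + 5/2 = 9/2.

9/2


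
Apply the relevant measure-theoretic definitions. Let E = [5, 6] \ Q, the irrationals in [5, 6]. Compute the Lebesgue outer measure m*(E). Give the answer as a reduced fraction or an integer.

The interval I = [5, 6] has m(I) = 6 - 5 = 1 (endpoints are measure-zero, so open/closed/half-open agree). Write I = (I cap Q) u (I \ Q). The rationals in I are countable, so m*(I cap Q) = 0 (cover each rational by intervals whose total length is arbitrarily small). By countable subadditivity m*(I) <= m*(I cap Q) + m*(I \ Q), hence m*(I \ Q) >= m(I) = 1. The reverse inequality m*(I \ Q) <= m*(I) = 1 is trivial since (I \ Q) is a subset of I. Therefore m*(I \ Q) = 1.

1


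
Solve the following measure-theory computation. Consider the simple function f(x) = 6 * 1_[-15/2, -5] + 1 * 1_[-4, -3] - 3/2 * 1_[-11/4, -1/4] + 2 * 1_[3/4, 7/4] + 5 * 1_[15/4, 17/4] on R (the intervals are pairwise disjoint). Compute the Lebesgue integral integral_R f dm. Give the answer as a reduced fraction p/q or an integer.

For a simple function f = sum_i c_i * 1_{A_i} with disjoint A_i,
  integral f dm = sum_i c_i * m(A_i).
Lengths of the A_i:
  m(A_1) = -5 - (-15/2) = 5/2.
  m(A_2) = -3 - (-4) = 1.
  m(A_3) = -1/4 - (-11/4) = 5/2.
  m(A_4) = 7/4 - 3/4 = 1.
  m(A_5) = 17/4 - 15/4 = 1/2.
Contributions c_i * m(A_i):
  (6) * (5/2) = 15.
  (1) * (1) = 1.
  (-3/2) * (5/2) = -15/4.
  (2) * (1) = 2.
  (5) * (1/2) = 5/2.
Total: 15 + 1 - 15/4 + 2 + 5/2 = 67/4.

67/4


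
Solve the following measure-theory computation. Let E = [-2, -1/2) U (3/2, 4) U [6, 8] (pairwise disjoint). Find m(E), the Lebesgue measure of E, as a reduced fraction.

For pairwise disjoint intervals, m(union_i I_i) = sum_i m(I_i),
and m is invariant under swapping open/closed endpoints (single points have measure 0).
So m(E) = sum_i (b_i - a_i).
  I_1 has length -1/2 - (-2) = 3/2.
  I_2 has length 4 - 3/2 = 5/2.
  I_3 has length 8 - 6 = 2.
Summing:
  m(E) = 3/2 + 5/2 + 2 = 6.

6


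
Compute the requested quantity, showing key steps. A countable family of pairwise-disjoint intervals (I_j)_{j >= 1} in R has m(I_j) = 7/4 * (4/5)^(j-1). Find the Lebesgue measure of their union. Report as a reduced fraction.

By countable additivity of the Lebesgue measure on pairwise disjoint measurable sets,
  m(union_{j >= 1} I_j) = sum_{j >= 1} m(I_j) = sum_{j >= 1} a * r^(j-1),
  with a = 7/4 and r = 4/5.
Since 0 < r = 4/5 < 1, the geometric series converges:
  sum_{j >= 1} a * r^(j-1) = a / (1 - r).
  = 7/4 / (1 - 4/5)
  = 7/4 / (1/5)
  = 35/4.

35/4


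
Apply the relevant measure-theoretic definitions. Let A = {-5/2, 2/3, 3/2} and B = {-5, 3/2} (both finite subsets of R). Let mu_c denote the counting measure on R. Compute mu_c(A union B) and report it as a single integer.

Counting measure on a finite set equals cardinality. By inclusion-exclusion, |A union B| = |A| + |B| - |A cap B|.
|A| = 3, |B| = 2, |A cap B| = 1.
So mu_c(A union B) = 3 + 2 - 1 = 4.

4


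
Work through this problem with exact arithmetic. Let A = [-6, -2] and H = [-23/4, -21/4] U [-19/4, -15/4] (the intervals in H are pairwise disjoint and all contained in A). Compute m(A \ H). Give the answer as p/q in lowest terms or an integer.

The ambient interval has length m(A) = -2 - (-6) = 4.
Since the holes are disjoint and sit inside A, by finite additivity
  m(H) = sum_i (b_i - a_i), and m(A \ H) = m(A) - m(H).
Computing the hole measures:
  m(H_1) = -21/4 - (-23/4) = 1/2.
  m(H_2) = -15/4 - (-19/4) = 1.
Summed: m(H) = 1/2 + 1 = 3/2.
So m(A \ H) = 4 - 3/2 = 5/2.

5/2


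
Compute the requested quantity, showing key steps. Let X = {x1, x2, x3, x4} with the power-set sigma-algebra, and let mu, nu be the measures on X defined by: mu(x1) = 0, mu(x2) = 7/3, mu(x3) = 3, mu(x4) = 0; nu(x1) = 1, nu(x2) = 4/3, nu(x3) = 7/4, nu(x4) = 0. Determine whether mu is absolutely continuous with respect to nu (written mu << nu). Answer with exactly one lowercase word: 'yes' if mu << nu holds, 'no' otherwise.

mu << nu means: every nu-null measurable set is also mu-null; equivalently, for every atom x, if nu({x}) = 0 then mu({x}) = 0.
Checking each atom:
  x1: nu = 1 > 0 -> no constraint.
  x2: nu = 4/3 > 0 -> no constraint.
  x3: nu = 7/4 > 0 -> no constraint.
  x4: nu = 0, mu = 0 -> consistent with mu << nu.
No atom violates the condition. Therefore mu << nu.

yes


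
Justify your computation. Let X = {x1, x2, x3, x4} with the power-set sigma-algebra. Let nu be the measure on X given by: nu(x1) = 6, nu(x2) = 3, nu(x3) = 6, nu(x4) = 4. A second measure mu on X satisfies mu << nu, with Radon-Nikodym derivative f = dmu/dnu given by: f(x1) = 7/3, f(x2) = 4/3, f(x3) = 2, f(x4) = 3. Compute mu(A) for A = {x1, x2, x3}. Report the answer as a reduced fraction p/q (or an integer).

By the defining property of the Radon-Nikodym derivative, for every measurable set A,
  mu(A) = integral_A f dnu.
Since nu is a discrete measure concentrated on the atoms of X, the integral over A reduces to the sum
  mu(A) = sum_{x in A} f(x) * nu({x}).
Computing each term:
  x1: f(x1) * nu(x1) = 7/3 * 6 = 14.
  x2: f(x2) * nu(x2) = 4/3 * 3 = 4.
  x3: f(x3) * nu(x3) = 2 * 6 = 12.
Summing: mu(A) = 14 + 4 + 12 = 30.

30


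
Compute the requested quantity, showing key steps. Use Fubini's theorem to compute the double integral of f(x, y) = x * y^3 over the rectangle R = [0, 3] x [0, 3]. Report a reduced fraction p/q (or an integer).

f(x, y) is a tensor product of a function of x and a function of y, and both factors are bounded continuous (hence Lebesgue integrable) on the rectangle, so Fubini's theorem applies:
  integral_R f d(m x m) = (integral_a1^b1 x dx) * (integral_a2^b2 y^3 dy).
Inner integral in x: integral_{0}^{3} x dx = (3^2 - 0^2)/2
  = 9/2.
Inner integral in y: integral_{0}^{3} y^3 dy = (3^4 - 0^4)/4
  = 81/4.
Product: (9/2) * (81/4) = 729/8.

729/8


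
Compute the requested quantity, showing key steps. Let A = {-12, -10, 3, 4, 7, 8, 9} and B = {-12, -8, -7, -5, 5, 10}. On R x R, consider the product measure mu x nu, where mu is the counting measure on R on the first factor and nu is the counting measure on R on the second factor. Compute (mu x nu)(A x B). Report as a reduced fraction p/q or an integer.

For a measurable rectangle A x B, the product measure satisfies
  (mu x nu)(A x B) = mu(A) * nu(B).
  mu(A) = 7.
  nu(B) = 6.
  (mu x nu)(A x B) = 7 * 6 = 42.

42


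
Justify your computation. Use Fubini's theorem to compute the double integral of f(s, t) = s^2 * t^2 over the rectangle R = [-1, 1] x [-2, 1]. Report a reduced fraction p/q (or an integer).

f(s, t) is a tensor product of a function of s and a function of t, and both factors are bounded continuous (hence Lebesgue integrable) on the rectangle, so Fubini's theorem applies:
  integral_R f d(m x m) = (integral_a1^b1 s^2 ds) * (integral_a2^b2 t^2 dt).
Inner integral in s: integral_{-1}^{1} s^2 ds = (1^3 - (-1)^3)/3
  = 2/3.
Inner integral in t: integral_{-2}^{1} t^2 dt = (1^3 - (-2)^3)/3
  = 3.
Product: (2/3) * (3) = 2.

2


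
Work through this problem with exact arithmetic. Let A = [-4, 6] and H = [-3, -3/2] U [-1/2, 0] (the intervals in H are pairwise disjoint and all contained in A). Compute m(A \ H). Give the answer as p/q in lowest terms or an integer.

The ambient interval has length m(A) = 6 - (-4) = 10.
Since the holes are disjoint and sit inside A, by finite additivity
  m(H) = sum_i (b_i - a_i), and m(A \ H) = m(A) - m(H).
Computing the hole measures:
  m(H_1) = -3/2 - (-3) = 3/2.
  m(H_2) = 0 - (-1/2) = 1/2.
Summed: m(H) = 3/2 + 1/2 = 2.
So m(A \ H) = 10 - 2 = 8.

8


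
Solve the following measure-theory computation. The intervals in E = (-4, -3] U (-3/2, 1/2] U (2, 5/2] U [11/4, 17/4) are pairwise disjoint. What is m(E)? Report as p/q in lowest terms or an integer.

For pairwise disjoint intervals, m(union_i I_i) = sum_i m(I_i),
and m is invariant under swapping open/closed endpoints (single points have measure 0).
So m(E) = sum_i (b_i - a_i).
  I_1 has length -3 - (-4) = 1.
  I_2 has length 1/2 - (-3/2) = 2.
  I_3 has length 5/2 - 2 = 1/2.
  I_4 has length 17/4 - 11/4 = 3/2.
Summing:
  m(E) = 1 + 2 + 1/2 + 3/2 = 5.

5


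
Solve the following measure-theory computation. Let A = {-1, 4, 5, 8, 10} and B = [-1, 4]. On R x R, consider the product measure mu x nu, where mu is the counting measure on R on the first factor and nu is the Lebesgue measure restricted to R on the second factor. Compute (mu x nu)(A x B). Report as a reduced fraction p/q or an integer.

For a measurable rectangle A x B, the product measure satisfies
  (mu x nu)(A x B) = mu(A) * nu(B).
  mu(A) = 5.
  nu(B) = 5.
  (mu x nu)(A x B) = 5 * 5 = 25.

25


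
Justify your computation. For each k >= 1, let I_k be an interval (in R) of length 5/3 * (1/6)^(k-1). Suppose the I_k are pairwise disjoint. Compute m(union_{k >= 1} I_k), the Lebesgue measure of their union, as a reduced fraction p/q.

By countable additivity of the Lebesgue measure on pairwise disjoint measurable sets,
  m(union_{k >= 1} I_k) = sum_{k >= 1} m(I_k) = sum_{k >= 1} a * r^(k-1),
  with a = 5/3 and r = 1/6.
Since 0 < r = 1/6 < 1, the geometric series converges:
  sum_{k >= 1} a * r^(k-1) = a / (1 - r).
  = 5/3 / (1 - 1/6)
  = 5/3 / (5/6)
  = 2.

2


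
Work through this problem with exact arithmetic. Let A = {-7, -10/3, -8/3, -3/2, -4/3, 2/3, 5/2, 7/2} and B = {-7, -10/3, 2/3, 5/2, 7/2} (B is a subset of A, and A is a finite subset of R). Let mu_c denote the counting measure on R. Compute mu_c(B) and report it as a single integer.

Counting measure assigns mu_c(E) = |E| (number of elements) when E is finite.
B has 5 element(s), so mu_c(B) = 5.

5


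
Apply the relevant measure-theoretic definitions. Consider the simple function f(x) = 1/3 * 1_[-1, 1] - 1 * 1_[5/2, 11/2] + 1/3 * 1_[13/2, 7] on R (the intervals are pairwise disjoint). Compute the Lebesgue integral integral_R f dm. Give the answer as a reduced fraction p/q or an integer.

For a simple function f = sum_i c_i * 1_{A_i} with disjoint A_i,
  integral f dm = sum_i c_i * m(A_i).
Lengths of the A_i:
  m(A_1) = 1 - (-1) = 2.
  m(A_2) = 11/2 - 5/2 = 3.
  m(A_3) = 7 - 13/2 = 1/2.
Contributions c_i * m(A_i):
  (1/3) * (2) = 2/3.
  (-1) * (3) = -3.
  (1/3) * (1/2) = 1/6.
Total: 2/3 - 3 + 1/6 = -13/6.

-13/6


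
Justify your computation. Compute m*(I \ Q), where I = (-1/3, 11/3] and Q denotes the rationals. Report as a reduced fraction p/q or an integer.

The interval I = (-1/3, 11/3] has m(I) = 11/3 - (-1/3) = 4 (endpoints are measure-zero, so open/closed/half-open agree). Write I = (I cap Q) u (I \ Q). The rationals in I are countable, so m*(I cap Q) = 0 (cover each rational by intervals whose total length is arbitrarily small). By countable subadditivity m*(I) <= m*(I cap Q) + m*(I \ Q), hence m*(I \ Q) >= m(I) = 4. The reverse inequality m*(I \ Q) <= m*(I) = 4 is trivial since (I \ Q) is a subset of I. Therefore m*(I \ Q) = 4.

4


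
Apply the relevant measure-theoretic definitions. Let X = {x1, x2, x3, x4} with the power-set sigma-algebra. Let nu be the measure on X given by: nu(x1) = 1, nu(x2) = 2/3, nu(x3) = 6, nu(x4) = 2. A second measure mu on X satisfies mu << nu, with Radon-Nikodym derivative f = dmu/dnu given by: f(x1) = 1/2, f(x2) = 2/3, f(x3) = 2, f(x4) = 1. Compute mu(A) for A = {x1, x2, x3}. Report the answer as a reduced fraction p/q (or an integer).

By the defining property of the Radon-Nikodym derivative, for every measurable set A,
  mu(A) = integral_A f dnu.
Since nu is a discrete measure concentrated on the atoms of X, the integral over A reduces to the sum
  mu(A) = sum_{x in A} f(x) * nu({x}).
Computing each term:
  x1: f(x1) * nu(x1) = 1/2 * 1 = 1/2.
  x2: f(x2) * nu(x2) = 2/3 * 2/3 = 4/9.
  x3: f(x3) * nu(x3) = 2 * 6 = 12.
Summing: mu(A) = 1/2 + 4/9 + 12 = 233/18.

233/18


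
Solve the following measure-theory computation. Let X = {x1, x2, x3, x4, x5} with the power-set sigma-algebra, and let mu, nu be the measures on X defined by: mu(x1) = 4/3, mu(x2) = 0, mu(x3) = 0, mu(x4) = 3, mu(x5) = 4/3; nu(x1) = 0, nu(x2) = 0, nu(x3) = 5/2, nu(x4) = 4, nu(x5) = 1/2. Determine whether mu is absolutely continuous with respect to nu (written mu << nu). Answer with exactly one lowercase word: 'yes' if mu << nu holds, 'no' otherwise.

mu << nu means: every nu-null measurable set is also mu-null; equivalently, for every atom x, if nu({x}) = 0 then mu({x}) = 0.
Checking each atom:
  x1: nu = 0, mu = 4/3 > 0 -> violates mu << nu.
  x2: nu = 0, mu = 0 -> consistent with mu << nu.
  x3: nu = 5/2 > 0 -> no constraint.
  x4: nu = 4 > 0 -> no constraint.
  x5: nu = 1/2 > 0 -> no constraint.
The atom(s) x1 violate the condition (nu = 0 but mu > 0). Therefore mu is NOT absolutely continuous w.r.t. nu.

no


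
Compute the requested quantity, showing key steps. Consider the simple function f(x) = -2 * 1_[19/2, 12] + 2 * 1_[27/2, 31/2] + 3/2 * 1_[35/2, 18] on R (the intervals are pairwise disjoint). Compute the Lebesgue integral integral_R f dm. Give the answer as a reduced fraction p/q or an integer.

For a simple function f = sum_i c_i * 1_{A_i} with disjoint A_i,
  integral f dm = sum_i c_i * m(A_i).
Lengths of the A_i:
  m(A_1) = 12 - 19/2 = 5/2.
  m(A_2) = 31/2 - 27/2 = 2.
  m(A_3) = 18 - 35/2 = 1/2.
Contributions c_i * m(A_i):
  (-2) * (5/2) = -5.
  (2) * (2) = 4.
  (3/2) * (1/2) = 3/4.
Total: -5 + 4 + 3/4 = -1/4.

-1/4


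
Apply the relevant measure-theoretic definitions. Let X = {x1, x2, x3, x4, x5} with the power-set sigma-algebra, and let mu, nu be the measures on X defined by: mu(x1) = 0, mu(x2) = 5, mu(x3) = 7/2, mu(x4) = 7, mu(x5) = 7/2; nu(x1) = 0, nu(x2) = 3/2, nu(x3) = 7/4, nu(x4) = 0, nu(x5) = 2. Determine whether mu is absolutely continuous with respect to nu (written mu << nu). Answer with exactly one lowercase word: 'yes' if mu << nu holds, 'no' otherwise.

mu << nu means: every nu-null measurable set is also mu-null; equivalently, for every atom x, if nu({x}) = 0 then mu({x}) = 0.
Checking each atom:
  x1: nu = 0, mu = 0 -> consistent with mu << nu.
  x2: nu = 3/2 > 0 -> no constraint.
  x3: nu = 7/4 > 0 -> no constraint.
  x4: nu = 0, mu = 7 > 0 -> violates mu << nu.
  x5: nu = 2 > 0 -> no constraint.
The atom(s) x4 violate the condition (nu = 0 but mu > 0). Therefore mu is NOT absolutely continuous w.r.t. nu.

no


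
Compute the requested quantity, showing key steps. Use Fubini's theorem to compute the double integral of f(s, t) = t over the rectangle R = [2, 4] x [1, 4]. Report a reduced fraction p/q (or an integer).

f(s, t) is a tensor product of a function of s and a function of t, and both factors are bounded continuous (hence Lebesgue integrable) on the rectangle, so Fubini's theorem applies:
  integral_R f d(m x m) = (integral_a1^b1 1 ds) * (integral_a2^b2 t dt).
Inner integral in s: integral_{2}^{4} 1 ds = (4^1 - 2^1)/1
  = 2.
Inner integral in t: integral_{1}^{4} t dt = (4^2 - 1^2)/2
  = 15/2.
Product: (2) * (15/2) = 15.

15


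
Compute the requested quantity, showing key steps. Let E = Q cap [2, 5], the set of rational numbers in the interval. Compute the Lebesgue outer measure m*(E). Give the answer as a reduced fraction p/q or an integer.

E = Q cap [2, 5] is a subset of Q, which is countable. Enumerate Q = {q_1, q_2, ...}; for any eps > 0, cover q_k by the open interval (q_k - eps/2^(k+1), q_k + eps/2^(k+1)), of length eps/2^k. The total cover length is sum_{k>=1} eps/2^k = eps. Hence m*(E) <= m*(Q) <= eps for every eps > 0, and since outer measure is non-negative, m*(E) = 0.

0


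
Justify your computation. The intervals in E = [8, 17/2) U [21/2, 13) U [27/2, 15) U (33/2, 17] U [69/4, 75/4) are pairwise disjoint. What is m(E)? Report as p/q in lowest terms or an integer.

For pairwise disjoint intervals, m(union_i I_i) = sum_i m(I_i),
and m is invariant under swapping open/closed endpoints (single points have measure 0).
So m(E) = sum_i (b_i - a_i).
  I_1 has length 17/2 - 8 = 1/2.
  I_2 has length 13 - 21/2 = 5/2.
  I_3 has length 15 - 27/2 = 3/2.
  I_4 has length 17 - 33/2 = 1/2.
  I_5 has length 75/4 - 69/4 = 3/2.
Summing:
  m(E) = 1/2 + 5/2 + 3/2 + 1/2 + 3/2 = 13/2.

13/2


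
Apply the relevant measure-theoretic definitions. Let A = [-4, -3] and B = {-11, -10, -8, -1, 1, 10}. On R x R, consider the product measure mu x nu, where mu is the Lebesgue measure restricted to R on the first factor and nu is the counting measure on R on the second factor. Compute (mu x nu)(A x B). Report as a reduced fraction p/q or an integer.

For a measurable rectangle A x B, the product measure satisfies
  (mu x nu)(A x B) = mu(A) * nu(B).
  mu(A) = 1.
  nu(B) = 6.
  (mu x nu)(A x B) = 1 * 6 = 6.

6


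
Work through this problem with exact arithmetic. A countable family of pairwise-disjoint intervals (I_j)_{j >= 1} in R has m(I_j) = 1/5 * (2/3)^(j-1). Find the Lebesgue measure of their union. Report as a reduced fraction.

By countable additivity of the Lebesgue measure on pairwise disjoint measurable sets,
  m(union_{j >= 1} I_j) = sum_{j >= 1} m(I_j) = sum_{j >= 1} a * r^(j-1),
  with a = 1/5 and r = 2/3.
Since 0 < r = 2/3 < 1, the geometric series converges:
  sum_{j >= 1} a * r^(j-1) = a / (1 - r).
  = 1/5 / (1 - 2/3)
  = 1/5 / (1/3)
  = 3/5.

3/5


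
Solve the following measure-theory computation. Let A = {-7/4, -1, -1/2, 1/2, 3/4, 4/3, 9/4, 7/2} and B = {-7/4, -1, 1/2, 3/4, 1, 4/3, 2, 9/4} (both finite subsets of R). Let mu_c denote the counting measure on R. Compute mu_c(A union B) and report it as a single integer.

Counting measure on a finite set equals cardinality. By inclusion-exclusion, |A union B| = |A| + |B| - |A cap B|.
|A| = 8, |B| = 8, |A cap B| = 6.
So mu_c(A union B) = 8 + 8 - 6 = 10.

10


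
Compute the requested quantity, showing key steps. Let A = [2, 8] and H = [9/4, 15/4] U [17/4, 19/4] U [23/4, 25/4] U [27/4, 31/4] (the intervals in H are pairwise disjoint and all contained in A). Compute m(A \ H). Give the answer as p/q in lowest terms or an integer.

The ambient interval has length m(A) = 8 - 2 = 6.
Since the holes are disjoint and sit inside A, by finite additivity
  m(H) = sum_i (b_i - a_i), and m(A \ H) = m(A) - m(H).
Computing the hole measures:
  m(H_1) = 15/4 - 9/4 = 3/2.
  m(H_2) = 19/4 - 17/4 = 1/2.
  m(H_3) = 25/4 - 23/4 = 1/2.
  m(H_4) = 31/4 - 27/4 = 1.
Summed: m(H) = 3/2 + 1/2 + 1/2 + 1 = 7/2.
So m(A \ H) = 6 - 7/2 = 5/2.

5/2


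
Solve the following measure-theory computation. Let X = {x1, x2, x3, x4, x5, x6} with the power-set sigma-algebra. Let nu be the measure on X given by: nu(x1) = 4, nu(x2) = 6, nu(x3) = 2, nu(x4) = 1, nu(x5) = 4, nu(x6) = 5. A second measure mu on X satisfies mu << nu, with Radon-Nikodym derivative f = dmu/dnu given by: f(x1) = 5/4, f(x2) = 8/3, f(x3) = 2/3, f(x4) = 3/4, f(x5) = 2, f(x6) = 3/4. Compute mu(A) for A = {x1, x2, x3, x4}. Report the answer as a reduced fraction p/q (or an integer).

By the defining property of the Radon-Nikodym derivative, for every measurable set A,
  mu(A) = integral_A f dnu.
Since nu is a discrete measure concentrated on the atoms of X, the integral over A reduces to the sum
  mu(A) = sum_{x in A} f(x) * nu({x}).
Computing each term:
  x1: f(x1) * nu(x1) = 5/4 * 4 = 5.
  x2: f(x2) * nu(x2) = 8/3 * 6 = 16.
  x3: f(x3) * nu(x3) = 2/3 * 2 = 4/3.
  x4: f(x4) * nu(x4) = 3/4 * 1 = 3/4.
Summing: mu(A) = 5 + 16 + 4/3 + 3/4 = 277/12.

277/12


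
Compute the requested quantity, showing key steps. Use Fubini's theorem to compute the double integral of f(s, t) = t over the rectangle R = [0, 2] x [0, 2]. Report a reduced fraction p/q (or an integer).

f(s, t) is a tensor product of a function of s and a function of t, and both factors are bounded continuous (hence Lebesgue integrable) on the rectangle, so Fubini's theorem applies:
  integral_R f d(m x m) = (integral_a1^b1 1 ds) * (integral_a2^b2 t dt).
Inner integral in s: integral_{0}^{2} 1 ds = (2^1 - 0^1)/1
  = 2.
Inner integral in t: integral_{0}^{2} t dt = (2^2 - 0^2)/2
  = 2.
Product: (2) * (2) = 4.

4


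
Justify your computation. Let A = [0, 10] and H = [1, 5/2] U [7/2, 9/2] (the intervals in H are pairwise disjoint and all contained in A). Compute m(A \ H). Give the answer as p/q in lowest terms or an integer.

The ambient interval has length m(A) = 10 - 0 = 10.
Since the holes are disjoint and sit inside A, by finite additivity
  m(H) = sum_i (b_i - a_i), and m(A \ H) = m(A) - m(H).
Computing the hole measures:
  m(H_1) = 5/2 - 1 = 3/2.
  m(H_2) = 9/2 - 7/2 = 1.
Summed: m(H) = 3/2 + 1 = 5/2.
So m(A \ H) = 10 - 5/2 = 15/2.

15/2


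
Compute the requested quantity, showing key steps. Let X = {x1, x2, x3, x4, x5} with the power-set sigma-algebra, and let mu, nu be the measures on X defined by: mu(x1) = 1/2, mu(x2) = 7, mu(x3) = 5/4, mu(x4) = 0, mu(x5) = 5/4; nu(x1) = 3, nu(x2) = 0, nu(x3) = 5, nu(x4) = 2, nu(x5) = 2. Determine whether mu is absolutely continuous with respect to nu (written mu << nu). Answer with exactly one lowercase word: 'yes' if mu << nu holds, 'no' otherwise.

mu << nu means: every nu-null measurable set is also mu-null; equivalently, for every atom x, if nu({x}) = 0 then mu({x}) = 0.
Checking each atom:
  x1: nu = 3 > 0 -> no constraint.
  x2: nu = 0, mu = 7 > 0 -> violates mu << nu.
  x3: nu = 5 > 0 -> no constraint.
  x4: nu = 2 > 0 -> no constraint.
  x5: nu = 2 > 0 -> no constraint.
The atom(s) x2 violate the condition (nu = 0 but mu > 0). Therefore mu is NOT absolutely continuous w.r.t. nu.

no


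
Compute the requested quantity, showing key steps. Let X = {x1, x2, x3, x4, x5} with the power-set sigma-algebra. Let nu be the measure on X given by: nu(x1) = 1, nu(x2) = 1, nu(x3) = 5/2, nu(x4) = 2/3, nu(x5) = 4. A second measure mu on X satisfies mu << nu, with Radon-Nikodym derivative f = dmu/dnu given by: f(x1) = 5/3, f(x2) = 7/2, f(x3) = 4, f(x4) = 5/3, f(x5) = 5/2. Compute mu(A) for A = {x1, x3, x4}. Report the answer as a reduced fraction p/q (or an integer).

By the defining property of the Radon-Nikodym derivative, for every measurable set A,
  mu(A) = integral_A f dnu.
Since nu is a discrete measure concentrated on the atoms of X, the integral over A reduces to the sum
  mu(A) = sum_{x in A} f(x) * nu({x}).
Computing each term:
  x1: f(x1) * nu(x1) = 5/3 * 1 = 5/3.
  x3: f(x3) * nu(x3) = 4 * 5/2 = 10.
  x4: f(x4) * nu(x4) = 5/3 * 2/3 = 10/9.
Summing: mu(A) = 5/3 + 10 + 10/9 = 115/9.

115/9


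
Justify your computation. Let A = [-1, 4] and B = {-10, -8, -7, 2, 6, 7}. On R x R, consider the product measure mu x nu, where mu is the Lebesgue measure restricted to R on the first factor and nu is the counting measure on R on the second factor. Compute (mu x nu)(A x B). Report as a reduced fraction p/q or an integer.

For a measurable rectangle A x B, the product measure satisfies
  (mu x nu)(A x B) = mu(A) * nu(B).
  mu(A) = 5.
  nu(B) = 6.
  (mu x nu)(A x B) = 5 * 6 = 30.

30


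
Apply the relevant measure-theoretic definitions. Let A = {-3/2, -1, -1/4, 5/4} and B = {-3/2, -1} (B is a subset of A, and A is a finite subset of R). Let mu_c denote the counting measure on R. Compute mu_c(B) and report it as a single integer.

Counting measure assigns mu_c(E) = |E| (number of elements) when E is finite.
B has 2 element(s), so mu_c(B) = 2.

2


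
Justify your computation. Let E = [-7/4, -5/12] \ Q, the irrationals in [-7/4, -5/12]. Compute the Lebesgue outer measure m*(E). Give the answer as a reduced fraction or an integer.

The interval I = [-7/4, -5/12] has m(I) = -5/12 - (-7/4) = 4/3 (endpoints are measure-zero, so open/closed/half-open agree). Write I = (I cap Q) u (I \ Q). The rationals in I are countable, so m*(I cap Q) = 0 (cover each rational by intervals whose total length is arbitrarily small). By countable subadditivity m*(I) <= m*(I cap Q) + m*(I \ Q), hence m*(I \ Q) >= m(I) = 4/3. The reverse inequality m*(I \ Q) <= m*(I) = 4/3 is trivial since (I \ Q) is a subset of I. Therefore m*(I \ Q) = 4/3.

4/3


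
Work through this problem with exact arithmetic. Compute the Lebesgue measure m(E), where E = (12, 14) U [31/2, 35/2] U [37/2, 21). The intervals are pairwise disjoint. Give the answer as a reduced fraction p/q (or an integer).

For pairwise disjoint intervals, m(union_i I_i) = sum_i m(I_i),
and m is invariant under swapping open/closed endpoints (single points have measure 0).
So m(E) = sum_i (b_i - a_i).
  I_1 has length 14 - 12 = 2.
  I_2 has length 35/2 - 31/2 = 2.
  I_3 has length 21 - 37/2 = 5/2.
Summing:
  m(E) = 2 + 2 + 5/2 = 13/2.

13/2


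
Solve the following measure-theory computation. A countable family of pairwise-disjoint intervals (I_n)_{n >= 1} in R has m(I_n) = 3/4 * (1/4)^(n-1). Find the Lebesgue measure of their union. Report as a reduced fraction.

By countable additivity of the Lebesgue measure on pairwise disjoint measurable sets,
  m(union_{n >= 1} I_n) = sum_{n >= 1} m(I_n) = sum_{n >= 1} a * r^(n-1),
  with a = 3/4 and r = 1/4.
Since 0 < r = 1/4 < 1, the geometric series converges:
  sum_{n >= 1} a * r^(n-1) = a / (1 - r).
  = 3/4 / (1 - 1/4)
  = 3/4 / (3/4)
  = 1.

1


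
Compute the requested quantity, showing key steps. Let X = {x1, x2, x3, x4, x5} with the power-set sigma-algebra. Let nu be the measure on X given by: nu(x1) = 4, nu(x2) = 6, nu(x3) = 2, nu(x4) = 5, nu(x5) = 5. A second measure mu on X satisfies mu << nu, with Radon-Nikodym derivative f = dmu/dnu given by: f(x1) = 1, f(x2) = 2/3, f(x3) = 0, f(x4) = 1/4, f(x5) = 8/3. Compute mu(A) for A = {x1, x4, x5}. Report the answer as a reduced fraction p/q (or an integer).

By the defining property of the Radon-Nikodym derivative, for every measurable set A,
  mu(A) = integral_A f dnu.
Since nu is a discrete measure concentrated on the atoms of X, the integral over A reduces to the sum
  mu(A) = sum_{x in A} f(x) * nu({x}).
Computing each term:
  x1: f(x1) * nu(x1) = 1 * 4 = 4.
  x4: f(x4) * nu(x4) = 1/4 * 5 = 5/4.
  x5: f(x5) * nu(x5) = 8/3 * 5 = 40/3.
Summing: mu(A) = 4 + 5/4 + 40/3 = 223/12.

223/12


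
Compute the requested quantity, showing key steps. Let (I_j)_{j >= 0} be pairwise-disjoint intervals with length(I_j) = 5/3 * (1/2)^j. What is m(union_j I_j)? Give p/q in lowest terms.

By countable additivity of the Lebesgue measure on pairwise disjoint measurable sets,
  m(union_{j >= 0} I_j) = sum_{j >= 0} m(I_j) = sum_{j >= 0} a * r^j,
  with a = 5/3 and r = 1/2.
Since 0 < r = 1/2 < 1, the geometric series converges:
  sum_{j >= 0} a * r^j = a / (1 - r).
  = 5/3 / (1 - 1/2)
  = 5/3 / (1/2)
  = 10/3.

10/3


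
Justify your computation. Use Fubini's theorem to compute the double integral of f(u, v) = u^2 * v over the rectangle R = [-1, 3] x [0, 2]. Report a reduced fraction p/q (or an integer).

f(u, v) is a tensor product of a function of u and a function of v, and both factors are bounded continuous (hence Lebesgue integrable) on the rectangle, so Fubini's theorem applies:
  integral_R f d(m x m) = (integral_a1^b1 u^2 du) * (integral_a2^b2 v dv).
Inner integral in u: integral_{-1}^{3} u^2 du = (3^3 - (-1)^3)/3
  = 28/3.
Inner integral in v: integral_{0}^{2} v dv = (2^2 - 0^2)/2
  = 2.
Product: (28/3) * (2) = 56/3.

56/3


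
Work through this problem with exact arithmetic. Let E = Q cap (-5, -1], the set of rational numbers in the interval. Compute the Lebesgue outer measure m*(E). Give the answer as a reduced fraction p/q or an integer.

The set Q cap (-5, -1] is countable (a subset of the countable set Q). Lebesgue outer measure of any countable set is 0: each singleton {q} has m*({q}) = 0, and by countable subadditivity m*(union_k {q_k}) <= sum_k m*({q_k}) = sum_k 0 = 0. The reverse inequality m*(E) >= 0 is automatic. So m*(Q cap (-5, -1]) = 0.

0


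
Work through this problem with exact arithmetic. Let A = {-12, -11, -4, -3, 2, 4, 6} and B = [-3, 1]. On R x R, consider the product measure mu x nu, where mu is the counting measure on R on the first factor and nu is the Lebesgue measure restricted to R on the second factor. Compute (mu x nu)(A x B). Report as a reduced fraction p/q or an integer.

For a measurable rectangle A x B, the product measure satisfies
  (mu x nu)(A x B) = mu(A) * nu(B).
  mu(A) = 7.
  nu(B) = 4.
  (mu x nu)(A x B) = 7 * 4 = 28.

28


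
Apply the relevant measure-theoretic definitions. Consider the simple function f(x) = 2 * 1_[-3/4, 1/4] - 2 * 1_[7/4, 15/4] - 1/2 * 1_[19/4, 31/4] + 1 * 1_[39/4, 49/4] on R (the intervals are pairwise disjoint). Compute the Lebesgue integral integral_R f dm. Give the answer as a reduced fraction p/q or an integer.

For a simple function f = sum_i c_i * 1_{A_i} with disjoint A_i,
  integral f dm = sum_i c_i * m(A_i).
Lengths of the A_i:
  m(A_1) = 1/4 - (-3/4) = 1.
  m(A_2) = 15/4 - 7/4 = 2.
  m(A_3) = 31/4 - 19/4 = 3.
  m(A_4) = 49/4 - 39/4 = 5/2.
Contributions c_i * m(A_i):
  (2) * (1) = 2.
  (-2) * (2) = -4.
  (-1/2) * (3) = -3/2.
  (1) * (5/2) = 5/2.
Total: 2 - 4 - 3/2 + 5/2 = -1.

-1


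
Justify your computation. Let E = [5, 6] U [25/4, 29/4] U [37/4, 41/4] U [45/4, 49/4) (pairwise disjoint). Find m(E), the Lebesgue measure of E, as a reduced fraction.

For pairwise disjoint intervals, m(union_i I_i) = sum_i m(I_i),
and m is invariant under swapping open/closed endpoints (single points have measure 0).
So m(E) = sum_i (b_i - a_i).
  I_1 has length 6 - 5 = 1.
  I_2 has length 29/4 - 25/4 = 1.
  I_3 has length 41/4 - 37/4 = 1.
  I_4 has length 49/4 - 45/4 = 1.
Summing:
  m(E) = 1 + 1 + 1 + 1 = 4.

4


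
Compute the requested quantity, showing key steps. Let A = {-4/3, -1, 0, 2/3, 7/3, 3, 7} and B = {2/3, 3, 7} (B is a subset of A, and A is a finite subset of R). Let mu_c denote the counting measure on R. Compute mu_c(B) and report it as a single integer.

Counting measure assigns mu_c(E) = |E| (number of elements) when E is finite.
B has 3 element(s), so mu_c(B) = 3.

3


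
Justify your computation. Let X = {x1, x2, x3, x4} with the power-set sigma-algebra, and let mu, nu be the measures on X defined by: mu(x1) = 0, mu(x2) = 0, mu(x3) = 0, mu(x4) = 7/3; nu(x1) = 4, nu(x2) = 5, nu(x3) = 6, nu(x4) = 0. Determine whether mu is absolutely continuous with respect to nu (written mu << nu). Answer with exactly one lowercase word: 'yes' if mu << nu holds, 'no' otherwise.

mu << nu means: every nu-null measurable set is also mu-null; equivalently, for every atom x, if nu({x}) = 0 then mu({x}) = 0.
Checking each atom:
  x1: nu = 4 > 0 -> no constraint.
  x2: nu = 5 > 0 -> no constraint.
  x3: nu = 6 > 0 -> no constraint.
  x4: nu = 0, mu = 7/3 > 0 -> violates mu << nu.
The atom(s) x4 violate the condition (nu = 0 but mu > 0). Therefore mu is NOT absolutely continuous w.r.t. nu.

no
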